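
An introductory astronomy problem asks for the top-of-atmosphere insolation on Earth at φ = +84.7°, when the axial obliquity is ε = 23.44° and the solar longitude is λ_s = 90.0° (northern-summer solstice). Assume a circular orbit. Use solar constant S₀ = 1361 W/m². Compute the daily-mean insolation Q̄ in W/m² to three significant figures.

Solar declination: sin δ = sin ε · sin λ_s = sin 23.44° × sin 90.0° = 0.39779, so δ = +23.440°.
cos H₀ = −tan(+84.7°) tan(+23.440°) = -4.6737 ≤ −1 ⇒ polar day, H₀ = π.
Bracket: H₀ sin φ sin δ + cos φ cos δ sin H₀ = 3.1416×0.99572×0.39779 + 0.09237×0.91748×0.00000 = 1.244348 + 0.000000 = 1.244348.
Q̄ = (S₀/π) × [bracket] = (1361/π) × 1.244348 = 539.1 W/m².

Q̄ ≈ 539 W/m²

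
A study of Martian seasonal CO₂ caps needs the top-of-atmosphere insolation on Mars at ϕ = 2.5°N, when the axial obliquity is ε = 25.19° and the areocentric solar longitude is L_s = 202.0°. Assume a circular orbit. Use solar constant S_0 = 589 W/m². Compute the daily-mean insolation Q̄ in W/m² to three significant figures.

Q̄ ≈ 183 W/m²

sin δ = sin 25.19° × sin 202.0° = -0.15944, so δ = -9.174°.
cos h₀ = −tan(+2.5°) tan(-9.174°) = 0.0071, h₀ = 1.5637 rad.
Bracket: h₀ sin ϕ sin δ + cos ϕ cos δ sin h₀ = 1.5637×0.04362×-0.15944 + 0.99905×0.98721×0.99998 = -0.010875 + 0.986252 = 0.975377.
Q̄ = (S_0/π) × [bracket] = (589/π) × 0.975377 = 182.9 W/m².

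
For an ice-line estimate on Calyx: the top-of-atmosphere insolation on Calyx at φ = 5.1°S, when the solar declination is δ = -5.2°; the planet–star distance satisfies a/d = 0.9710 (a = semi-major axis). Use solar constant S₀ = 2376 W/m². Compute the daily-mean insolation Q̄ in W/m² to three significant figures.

cos H₀ = −tan(-5.1°) tan(-5.200°) = -0.0081, H₀ = 1.5789 rad.
Bracket: H₀ sin φ sin δ + cos φ cos δ sin H₀ = 1.5789×-0.08889×-0.09063 + 0.99604×0.99588×0.99997 = 0.012720 + 0.991907 = 1.004627.
Inverse-square distance factor (a/d)² = 0.9710² = 0.942841.
Q̄ = (S₀/π) × 0.942841 × [bracket] = (2376/π) × 0.942841 × 1.004627 = 716.4 W/m².

Q̄ ≈ 716 W/m²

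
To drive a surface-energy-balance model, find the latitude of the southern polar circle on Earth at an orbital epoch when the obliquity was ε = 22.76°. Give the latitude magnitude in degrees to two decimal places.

67.24°

The polar circle is the lowest latitude that experiences at least one full rotation of continuous darkness at the northern-summer solstice; it lies at |φ| = 90° − ε = 90° − 22.76° = 67.24°.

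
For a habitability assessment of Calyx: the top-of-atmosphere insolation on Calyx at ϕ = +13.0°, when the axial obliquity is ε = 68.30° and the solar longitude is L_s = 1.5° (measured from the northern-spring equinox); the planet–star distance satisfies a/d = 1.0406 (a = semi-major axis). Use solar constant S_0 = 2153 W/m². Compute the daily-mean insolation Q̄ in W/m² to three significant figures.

Solar declination: sin δ = sin ε · sin L_s = sin 68.30° × sin 1.5° = 0.02432, so δ = +1.394°.
cos h₀ = −tan(+13.0°) tan(+1.394°) = -0.0056, h₀ = 1.5764 rad.
Bracket: h₀ sin ϕ sin δ + cos ϕ cos δ sin h₀ = 1.5764×0.22495×0.02432 + 0.97437×0.99970×0.99998 = 0.008624 + 0.974058 = 0.982682.
Inverse-square distance factor (a/d)² = 1.0406² = 1.082848.
Q̄ = (S_0/π) × 1.082848 × [bracket] = (2153/π) × 1.082848 × 0.982682 = 729.2 W/m².

Q̄ ≈ 729 W/m²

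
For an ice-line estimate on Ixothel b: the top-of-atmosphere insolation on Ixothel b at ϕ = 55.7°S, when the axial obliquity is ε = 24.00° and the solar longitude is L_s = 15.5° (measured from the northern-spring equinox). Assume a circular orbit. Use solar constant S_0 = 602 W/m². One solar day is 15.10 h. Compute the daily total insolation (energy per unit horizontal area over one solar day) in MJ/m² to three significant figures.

4.44 MJ/m²

Solar declination: sin δ = sin ε · sin L_s = sin 24.00° × sin 15.5° = 0.10870, so δ = +6.240°.
cos h₀ = −tan(-55.7°) tan(+6.240°) = 0.1603, h₀ = 1.4098 rad.
Bracket: h₀ sin ϕ sin δ + cos ϕ cos δ sin h₀ = 1.4098×-0.82610×0.10870 + 0.56353×0.99408×0.98707 = -0.126596 + 0.552951 = 0.426355.
Q̄ = (S_0/π) × [bracket] = (602/π) × 0.426355 = 81.699 W/m².
Daily total = Q̄ × 15.10 h × 3600 s/h = 81.699 × 15.10 × 3600 / 10⁶ = 4.441 MJ/m².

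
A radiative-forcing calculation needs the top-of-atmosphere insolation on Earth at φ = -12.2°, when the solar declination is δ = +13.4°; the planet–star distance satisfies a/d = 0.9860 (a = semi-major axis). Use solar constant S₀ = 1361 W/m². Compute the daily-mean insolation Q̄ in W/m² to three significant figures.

Q̄ ≈ 369 W/m²

cos H₀ = −tan(-12.2°) tan(+13.400°) = 0.0515, H₀ = 1.5193 rad.
Bracket: H₀ sin φ sin δ + cos φ cos δ sin H₀ = 1.5193×-0.21132×0.23175 + 0.97742×0.97278×0.99867 = -0.074405 + 0.949550 = 0.875145.
Inverse-square distance factor (a/d)² = 0.9860² = 0.972196.
Q̄ = (S₀/π) × 0.972196 × [bracket] = (1361/π) × 0.972196 × 0.875145 = 368.6 W/m².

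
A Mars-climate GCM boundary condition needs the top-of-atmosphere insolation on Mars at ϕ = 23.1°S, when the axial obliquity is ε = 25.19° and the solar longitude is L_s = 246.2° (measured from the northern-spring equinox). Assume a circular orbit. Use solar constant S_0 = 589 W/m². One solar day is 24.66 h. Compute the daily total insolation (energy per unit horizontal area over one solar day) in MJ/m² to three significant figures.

18.3 MJ/m²

Solar declination: sin δ = sin ε · sin L_s = sin 25.19° × sin 246.2° = -0.38943, so δ = -22.919°.
cos h₀ = −tan(-23.1°) tan(-22.919°) = -0.1803, h₀ = 1.7521 rad.
Bracket: h₀ sin ϕ sin δ + cos ϕ cos δ sin h₀ = 1.7521×-0.39234×-0.38943 + 0.91982×0.92106×0.98360 = 0.267702 + 0.833315 = 1.101017.
Q̄ = (S_0/π) × [bracket] = (589/π) × 1.101017 = 206.42 W/m².
Daily total = Q̄ × 24.66 h × 3600 s/h = 206.42 × 24.66 × 3600 / 10⁶ = 18.33 MJ/m².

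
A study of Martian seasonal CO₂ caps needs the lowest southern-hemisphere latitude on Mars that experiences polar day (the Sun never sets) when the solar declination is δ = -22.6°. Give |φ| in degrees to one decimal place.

|φ| = 67.4°

Polar day requires cos H₀ = −tan φ tan δ ≤ −1, i.e. tan φ tan δ ≥ 1.
The boundary is |tan φ| · |tan δ| = 1, so |φ| = 90° − |δ| = 90° − 22.6° = 67.4° in the southern hemisphere.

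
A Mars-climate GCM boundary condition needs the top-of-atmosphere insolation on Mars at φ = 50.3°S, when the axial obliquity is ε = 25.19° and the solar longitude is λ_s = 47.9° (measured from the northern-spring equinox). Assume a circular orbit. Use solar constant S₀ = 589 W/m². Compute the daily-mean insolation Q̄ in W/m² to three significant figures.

Q̄ ≈ 51.3 W/m²

Solar declination: sin δ = sin ε · sin λ_s = sin 25.19° × sin 47.9° = 0.31580, so δ = +18.409°.
cos H₀ = −tan(-50.3°) tan(+18.409°) = 0.4009, H₀ = 1.1583 rad.
Bracket: H₀ sin φ sin δ + cos φ cos δ sin H₀ = 1.1583×-0.76940×0.31580 + 0.63877×0.94883×0.91612 = -0.281440 + 0.555246 = 0.273806.
Q̄ = (S₀/π) × [bracket] = (589/π) × 0.273806 = 51.33 W/m².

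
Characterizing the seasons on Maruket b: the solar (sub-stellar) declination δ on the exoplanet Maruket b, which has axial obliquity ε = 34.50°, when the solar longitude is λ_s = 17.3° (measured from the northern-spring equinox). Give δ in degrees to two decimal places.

sin δ = sin ε · sin λ_s = sin 34.50° × sin 17.3° = 0.168435.
δ = arcsin(0.168435) = +9.70°.

δ = +9.70°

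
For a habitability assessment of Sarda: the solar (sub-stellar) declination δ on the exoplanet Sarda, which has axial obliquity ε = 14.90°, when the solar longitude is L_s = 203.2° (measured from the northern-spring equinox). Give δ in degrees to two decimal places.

δ = -5.81°

sin δ = sin ε · sin L_s = sin 14.90° × sin 203.2° = -0.101295.
δ = arcsin(-0.101295) = -5.81°.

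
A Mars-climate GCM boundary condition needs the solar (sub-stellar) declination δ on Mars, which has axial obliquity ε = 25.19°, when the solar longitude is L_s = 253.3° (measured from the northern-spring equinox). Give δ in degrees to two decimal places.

sin δ = sin ε · sin L_s = sin 25.19° × sin 253.3° = -0.407670.
δ = arcsin(-0.407670) = -24.06°.

δ = -24.06°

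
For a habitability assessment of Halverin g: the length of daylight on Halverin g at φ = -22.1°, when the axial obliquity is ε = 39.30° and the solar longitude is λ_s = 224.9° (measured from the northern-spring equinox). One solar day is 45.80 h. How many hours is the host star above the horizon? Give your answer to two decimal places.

Solar declination: sin δ = sin ε · sin λ_s = sin 39.30° × sin 224.9° = -0.44709, so δ = -26.557°.
cos H₀ = −tan φ · tan δ = −tan(-22.1°) × tan(-26.557°) = -0.2030, so H₀ = 1.7752 rad = 101.71°.
Daylight = 2H₀/(2π) × 45.80 h = (1.7752/π) × 45.80 = 25.88 h.

25.88 h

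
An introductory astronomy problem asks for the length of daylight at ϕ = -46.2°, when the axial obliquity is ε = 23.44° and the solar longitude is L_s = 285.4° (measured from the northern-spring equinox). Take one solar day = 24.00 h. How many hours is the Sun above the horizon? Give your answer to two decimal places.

15.42 h

Solar declination: sin δ = sin ε · sin L_s = sin 23.44° × sin 285.4° = -0.38351, so δ = -22.551°.
cos h₀ = −tan ϕ · tan δ = −tan(-46.2°) × tan(-22.551°) = -0.4330, so h₀ = 2.0186 rad = 115.66°.
Daylight = 2h₀/(2π) × 24.00 h = (2.0186/π) × 24.00 = 15.42 h.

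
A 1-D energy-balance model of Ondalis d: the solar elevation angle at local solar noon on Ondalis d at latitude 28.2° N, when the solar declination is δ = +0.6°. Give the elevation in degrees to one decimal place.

At local noon the hour angle is zero, so the zenith angle equals |φ − δ| = |+28.2° − (+0.600°)| = 27.600°.
Elevation = 90° − 27.600° = 62.4°.

62.4°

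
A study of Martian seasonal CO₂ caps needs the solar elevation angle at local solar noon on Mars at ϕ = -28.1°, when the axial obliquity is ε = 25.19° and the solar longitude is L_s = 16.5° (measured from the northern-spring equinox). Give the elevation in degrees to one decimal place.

55.0°

Solar declination: sin δ = sin ε · sin L_s = sin 25.19° × sin 16.5° = 0.12088, so δ = +6.943°.
At local noon the hour angle is zero, so the zenith angle equals |ϕ − δ| = |-28.1° − (+6.943°)| = 35.043°.
Elevation = 90° − 35.043° = 55.0°.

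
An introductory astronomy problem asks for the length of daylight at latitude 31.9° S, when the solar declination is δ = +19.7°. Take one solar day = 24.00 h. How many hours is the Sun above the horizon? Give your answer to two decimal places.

cos H₀ = −tan φ · tan δ = −tan(-31.9°) × tan(+19.700°) = 0.2229, so H₀ = 1.3460 rad = 77.12°.
Daylight = 2H₀/(2π) × 24.00 h = (1.3460/π) × 24.00 = 10.28 h.

10.28 h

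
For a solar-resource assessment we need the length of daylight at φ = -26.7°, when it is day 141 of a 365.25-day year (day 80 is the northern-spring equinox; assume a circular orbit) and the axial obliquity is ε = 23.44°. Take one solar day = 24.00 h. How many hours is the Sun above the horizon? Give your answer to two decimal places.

10.58 h

Solar longitude: λ_s = 360° × (141 − 80)/365.25 = 60.123°.
sin δ = sin 23.44° × sin 60.123° = 0.34492, so δ = +20.177°.
cos H₀ = −tan φ · tan δ = −tan(-26.7°) × tan(+20.177°) = 0.1848, so H₀ = 1.3849 rad = 79.35°.
Daylight = 2H₀/(2π) × 24.00 h = (1.3849/π) × 24.00 = 10.58 h.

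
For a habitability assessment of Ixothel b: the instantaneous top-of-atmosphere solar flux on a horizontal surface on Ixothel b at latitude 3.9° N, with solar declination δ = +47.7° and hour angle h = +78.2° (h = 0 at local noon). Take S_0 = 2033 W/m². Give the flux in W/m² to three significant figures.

381 W/m²

cos θ_z = sin ϕ sin δ + cos ϕ cos δ cos h = 0.050306 + 0.137310 = 0.187616.
Flux = S_0 · cos θ_z = 2033 × 0.187616 = 381.4 W/m².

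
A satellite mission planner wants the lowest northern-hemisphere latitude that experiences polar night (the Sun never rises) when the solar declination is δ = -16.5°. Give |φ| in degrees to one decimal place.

Polar night requires cos H₀ = −tan φ tan δ ≥ 1, i.e. tan φ tan δ ≤ −1.
The boundary is |tan φ| · |tan δ| = 1, so |φ| = 90° − |δ| = 90° − 16.5° = 73.5° in the northern hemisphere.

|φ| = 73.5°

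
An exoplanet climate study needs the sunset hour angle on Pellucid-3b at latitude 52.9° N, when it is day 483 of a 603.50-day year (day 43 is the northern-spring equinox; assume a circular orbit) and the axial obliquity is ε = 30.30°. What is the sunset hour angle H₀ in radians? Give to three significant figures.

Solar longitude: λ_s = 360° × (483 − 43)/603.50 = 262.469°.
sin δ = sin 30.30° × sin 262.469° = -0.50018, so δ = -30.012°.
cos H₀ = −tan φ · tan δ = −tan(+52.9°) × tan(-30.012°) = 0.7638, so H₀ = 0.7017 rad = 40.20°.

H₀ = 0.702 rad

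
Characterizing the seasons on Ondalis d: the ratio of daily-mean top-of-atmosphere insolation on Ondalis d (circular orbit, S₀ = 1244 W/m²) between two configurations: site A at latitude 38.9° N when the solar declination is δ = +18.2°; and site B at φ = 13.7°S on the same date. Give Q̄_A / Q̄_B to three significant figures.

Q̄_A / Q̄_B ≈ 1.33

— Configuration A (φ=+38.9°):
cos H₀ = −tan(+38.9°) tan(+18.200°) = -0.2653, H₀ = 1.8393 rad.
Bracket: H₀ sin φ sin δ + cos φ cos δ sin H₀ = 1.8393×0.62796×0.31233 + 0.77824×0.94997×0.96417 = 0.360743 + 0.712815 = 1.073558.
Q̄ = (S₀/π) × [bracket] = (1244/π) × 1.073558 = 425.10 W/m².
— Configuration B (φ=-13.7°):
cos H₀ = −tan(-13.7°) tan(+18.200°) = 0.0801, H₀ = 1.4906 rad.
Bracket: H₀ sin φ sin δ + cos φ cos δ sin H₀ = 1.4906×-0.23684×0.31233 + 0.97155×0.94997×0.99678 = -0.110263 + 0.919971 = 0.809708.
Q̄ = (S₀/π) × [bracket] = (1244/π) × 0.809708 = 320.63 W/m².
Ratio Q̄_A / Q̄_B = 425.10 / 320.63 = 1.326.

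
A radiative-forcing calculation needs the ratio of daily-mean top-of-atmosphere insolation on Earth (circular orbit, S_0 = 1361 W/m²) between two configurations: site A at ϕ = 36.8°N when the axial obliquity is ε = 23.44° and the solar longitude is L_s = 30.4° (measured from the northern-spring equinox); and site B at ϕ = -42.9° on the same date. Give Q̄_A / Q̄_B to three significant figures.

Q̄_A / Q̄_B ≈ 1.91

— Configuration A (ϕ=+36.8°):
Solar declination: sin δ = sin ε · sin L_s = sin 23.44° × sin 30.4° = 0.20129, so δ = +11.613°.
cos h₀ = −tan(+36.8°) tan(+11.613°) = -0.1537, h₀ = 1.7251 rad.
Bracket: h₀ sin ϕ sin δ + cos ϕ cos δ sin h₀ = 1.7251×0.59902×0.20129 + 0.80073×0.97953×0.98811 = 0.208007 + 0.775013 = 0.983020.
Q̄ = (S_0/π) × [bracket] = (1361/π) × 0.983020 = 425.86 W/m².
— Configuration B (ϕ=-42.9°):
cos h₀ = −tan(-42.9°) tan(+11.613°) = 0.1910, h₀ = 1.3787 rad.
Bracket: h₀ sin ϕ sin δ + cos ϕ cos δ sin h₀ = 1.3787×-0.68072×0.20129 + 0.73254×0.97953×0.98160 = -0.188912 + 0.704342 = 0.515430.
Q̄ = (S_0/π) × [bracket] = (1361/π) × 0.515430 = 223.29 W/m².
Ratio Q̄_A / Q̄_B = 425.86 / 223.29 = 1.907.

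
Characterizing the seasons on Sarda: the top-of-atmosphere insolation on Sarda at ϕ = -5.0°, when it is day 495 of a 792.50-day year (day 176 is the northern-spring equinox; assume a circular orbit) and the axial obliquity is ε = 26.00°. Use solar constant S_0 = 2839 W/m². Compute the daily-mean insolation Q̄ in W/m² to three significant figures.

Solar longitude: L_s = 360° × (495 − 176)/792.50 = 144.909°.
sin δ = sin 26.00° × sin 144.909° = 0.25201, so δ = +14.597°.
cos h₀ = −tan(-5.0°) tan(+14.597°) = 0.0228, h₀ = 1.5480 rad.
Bracket: h₀ sin ϕ sin δ + cos ϕ cos δ sin h₀ = 1.5480×-0.08716×0.25201 + 0.99619×0.96772×0.99974 = -0.034002 + 0.963782 = 0.929780.
Q̄ = (S_0/π) × [bracket] = (2839/π) × 0.929780 = 840.2 W/m².

Q̄ ≈ 840 W/m²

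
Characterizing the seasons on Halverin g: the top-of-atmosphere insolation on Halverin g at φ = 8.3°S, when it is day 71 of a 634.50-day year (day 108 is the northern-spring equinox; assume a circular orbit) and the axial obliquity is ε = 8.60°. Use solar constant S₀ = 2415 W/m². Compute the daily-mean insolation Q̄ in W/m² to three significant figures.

Q̄ ≈ 769 W/m²

Solar longitude: λ_s = 360° × (71 − 108)/634.50 = -20.993°, i.e. -20.993° + 360° = 339.007°.
sin δ = sin 8.60° × sin 339.007° = -0.05357, so δ = -3.071°.
cos H₀ = −tan(-8.3°) tan(-3.071°) = -0.0078, H₀ = 1.5786 rad.
Bracket: H₀ sin φ sin δ + cos φ cos δ sin H₀ = 1.5786×-0.14436×-0.05357 + 0.98953×0.99856×0.99997 = 0.012208 + 0.988075 = 1.000283.
Q̄ = (S₀/π) × [bracket] = (2415/π) × 1.000283 = 768.9 W/m².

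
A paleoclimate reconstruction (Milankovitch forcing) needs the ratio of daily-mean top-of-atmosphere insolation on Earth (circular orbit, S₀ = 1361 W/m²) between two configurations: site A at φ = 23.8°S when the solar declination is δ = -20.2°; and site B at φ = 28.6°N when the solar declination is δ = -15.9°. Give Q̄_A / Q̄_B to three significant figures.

— Configuration A (φ=-23.8°):
cos H₀ = −tan(-23.8°) tan(-20.200°) = -0.1623, H₀ = 1.7338 rad.
Bracket: H₀ sin φ sin δ + cos φ cos δ sin H₀ = 1.7338×-0.40355×-0.34530 + 0.91496×0.93849×0.98675 = 0.241598 + 0.847303 = 1.088901.
Q̄ = (S₀/π) × [bracket] = (1361/π) × 1.088901 = 471.73 W/m².
— Configuration B (φ=+28.6°):
cos H₀ = −tan(+28.6°) tan(-15.900°) = 0.1553, H₀ = 1.4149 rad.
Bracket: H₀ sin φ sin δ + cos φ cos δ sin H₀ = 1.4149×0.47869×-0.27396 + 0.87798×0.96174×0.98787 = -0.185553 + 0.834146 = 0.648593.
Q̄ = (S₀/π) × [bracket] = (1361/π) × 0.648593 = 280.98 W/m².
Ratio Q̄_A / Q̄_B = 471.73 / 280.98 = 1.679.

Q̄_A / Q̄_B ≈ 1.68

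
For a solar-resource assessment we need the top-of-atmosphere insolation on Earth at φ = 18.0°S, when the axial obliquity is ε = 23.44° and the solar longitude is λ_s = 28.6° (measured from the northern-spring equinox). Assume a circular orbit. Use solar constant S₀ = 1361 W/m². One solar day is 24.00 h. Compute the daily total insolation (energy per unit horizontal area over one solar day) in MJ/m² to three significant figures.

Solar declination: sin δ = sin ε · sin λ_s = sin 23.44° × sin 28.6° = 0.19042, so δ = +10.977°.
cos H₀ = −tan(-18.0°) tan(+10.977°) = 0.0630, H₀ = 1.5077 rad.
Bracket: H₀ sin φ sin δ + cos φ cos δ sin H₀ = 1.5077×-0.30902×0.19042 + 0.95106×0.98170×0.99801 = -0.088718 + 0.931798 = 0.843080.
Q̄ = (S₀/π) × [bracket] = (1361/π) × 0.843080 = 365.24 W/m².
Daily total = Q̄ × 24.00 h × 3600 s/h = 365.24 × 24.00 × 3600 / 10⁶ = 31.56 MJ/m².

31.6 MJ/m²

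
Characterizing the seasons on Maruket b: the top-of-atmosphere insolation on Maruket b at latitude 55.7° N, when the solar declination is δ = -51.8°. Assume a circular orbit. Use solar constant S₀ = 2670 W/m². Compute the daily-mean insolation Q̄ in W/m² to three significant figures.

Q̄ ≈ 0.00 W/m²

cos H₀ = −tan(+55.7°) tan(-51.800°) = 1.8629 ≥ 1 ⇒ polar night, H₀ = 0 and Q̄ = 0.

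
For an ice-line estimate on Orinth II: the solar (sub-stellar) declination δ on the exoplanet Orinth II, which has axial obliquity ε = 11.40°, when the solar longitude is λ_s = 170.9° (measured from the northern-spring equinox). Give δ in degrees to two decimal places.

δ = +1.79°

sin δ = sin ε · sin λ_s = sin 11.40° × sin 170.9° = 0.031261.
δ = arcsin(0.031261) = +1.79°.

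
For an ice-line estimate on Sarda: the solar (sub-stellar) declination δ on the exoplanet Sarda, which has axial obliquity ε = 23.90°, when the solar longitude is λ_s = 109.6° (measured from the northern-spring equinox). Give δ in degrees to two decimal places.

δ = +22.44°

sin δ = sin ε · sin λ_s = sin 23.90° × sin 109.6° = 0.381667.
δ = arcsin(0.381667) = +22.44°.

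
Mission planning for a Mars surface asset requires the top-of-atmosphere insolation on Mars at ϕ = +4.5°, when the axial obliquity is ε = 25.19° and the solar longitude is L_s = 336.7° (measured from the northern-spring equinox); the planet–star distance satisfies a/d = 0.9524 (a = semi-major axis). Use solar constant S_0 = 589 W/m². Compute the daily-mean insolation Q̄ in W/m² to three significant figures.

Q̄ ≈ 164 W/m²

Solar declination: sin δ = sin ε · sin L_s = sin 25.19° × sin 336.7° = -0.16835, so δ = -9.692°.
cos h₀ = −tan(+4.5°) tan(-9.692°) = 0.0134, h₀ = 1.5574 rad.
Bracket: h₀ sin ϕ sin δ + cos ϕ cos δ sin h₀ = 1.5574×0.07846×-0.16835 + 0.99692×0.98573×0.99991 = -0.020571 + 0.982606 = 0.962035.
Inverse-square distance factor (a/d)² = 0.9524² = 0.907066.
Q̄ = (S_0/π) × 0.907066 × [bracket] = (589/π) × 0.907066 × 0.962035 = 163.6 W/m².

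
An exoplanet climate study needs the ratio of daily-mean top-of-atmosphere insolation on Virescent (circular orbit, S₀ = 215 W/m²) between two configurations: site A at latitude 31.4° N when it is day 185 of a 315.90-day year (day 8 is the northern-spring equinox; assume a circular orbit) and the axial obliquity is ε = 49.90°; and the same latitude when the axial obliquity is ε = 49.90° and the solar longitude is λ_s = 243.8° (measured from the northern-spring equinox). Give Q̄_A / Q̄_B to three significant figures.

Q̄_A / Q̄_B ≈ 3.63

— Configuration A (φ=+31.4°):
Solar longitude: λ_s = 360° × (185 − 8)/315.90 = 201.709°.
sin δ = sin 49.90° × sin 201.709° = -0.28294, so δ = -16.436°.
cos H₀ = −tan(+31.4°) tan(-16.436°) = 0.1801, H₀ = 1.3897 rad.
Bracket: H₀ sin φ sin δ + cos φ cos δ sin H₀ = 1.3897×0.52101×-0.28294 + 0.85355×0.95914×0.98365 = -0.204862 + 0.805289 = 0.600427.
Q̄ = (S₀/π) × [bracket] = (215/π) × 0.600427 = 41.091 W/m².
— Configuration B (φ=+31.4°):
Solar declination: sin δ = sin ε · sin λ_s = sin 49.90° × sin 243.8° = -0.68633, so δ = -43.340°.
cos H₀ = −tan(+31.4°) tan(-43.340°) = 0.5760, H₀ = 0.9569 rad.
Bracket: H₀ sin φ sin δ + cos φ cos δ sin H₀ = 0.9569×0.52101×-0.68633 + 0.85355×0.72729×0.81743 = -0.342173 + 0.507443 = 0.165270.
Q̄ = (S₀/π) × [bracket] = (215/π) × 0.165270 = 11.311 W/m².
Ratio Q̄_A / Q̄_B = 41.091 / 11.311 = 3.633.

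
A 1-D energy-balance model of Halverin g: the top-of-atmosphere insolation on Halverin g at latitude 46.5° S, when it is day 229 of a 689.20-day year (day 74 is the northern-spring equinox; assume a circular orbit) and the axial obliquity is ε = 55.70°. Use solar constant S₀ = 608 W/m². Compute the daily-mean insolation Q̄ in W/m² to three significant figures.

Q̄ ≈ 0.00 W/m²

Solar longitude: λ_s = 360° × (229 − 74)/689.20 = 80.963°.
sin δ = sin 55.70° × sin 80.963° = 0.81585, so δ = +54.671°.
cos H₀ = −tan(-46.5°) tan(+54.671°) = 1.4867 ≥ 1 ⇒ polar night, H₀ = 0 and Q̄ = 0.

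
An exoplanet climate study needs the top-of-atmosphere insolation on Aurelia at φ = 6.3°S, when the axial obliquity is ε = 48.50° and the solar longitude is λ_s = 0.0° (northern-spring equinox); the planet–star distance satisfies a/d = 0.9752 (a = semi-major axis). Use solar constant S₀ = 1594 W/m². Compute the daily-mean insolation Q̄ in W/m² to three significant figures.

Solar declination: sin δ = sin ε · sin λ_s = sin 48.50° × sin 0.0° = 0.00000, so δ = +0.000°.
cos H₀ = −tan(-6.3°) tan(+0.000°) = 0.0000, H₀ = 1.5708 rad.
Bracket: H₀ sin φ sin δ + cos φ cos δ sin H₀ = 1.5708×-0.10973×0.00000 + 0.99396×1.00000×1.00000 = -0.000000 + 0.993960 = 0.993960.
Inverse-square distance factor (a/d)² = 0.9752² = 0.951015.
Q̄ = (S₀/π) × 0.951015 × [bracket] = (1594/π) × 0.951015 × 0.993960 = 479.6 W/m².

Q̄ ≈ 480 W/m²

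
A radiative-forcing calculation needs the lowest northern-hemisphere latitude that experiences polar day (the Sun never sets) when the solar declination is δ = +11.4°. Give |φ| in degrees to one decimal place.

|φ| = 78.6°

Polar day requires cos H₀ = −tan φ tan δ ≤ −1, i.e. tan φ tan δ ≥ 1.
The boundary is |tan φ| · |tan δ| = 1, so |φ| = 90° − |δ| = 90° − 11.4° = 78.6° in the northern hemisphere.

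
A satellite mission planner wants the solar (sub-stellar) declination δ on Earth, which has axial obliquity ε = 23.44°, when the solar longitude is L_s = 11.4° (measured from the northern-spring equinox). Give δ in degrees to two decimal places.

δ = +4.51°

sin δ = sin ε · sin L_s = sin 23.44° × sin 11.4° = 0.078626.
δ = arcsin(0.078626) = +4.51°.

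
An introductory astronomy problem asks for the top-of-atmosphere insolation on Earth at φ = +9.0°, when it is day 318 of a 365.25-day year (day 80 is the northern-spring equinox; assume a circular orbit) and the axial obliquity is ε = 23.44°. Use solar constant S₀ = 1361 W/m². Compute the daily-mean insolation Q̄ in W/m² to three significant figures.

Solar longitude: λ_s = 360° × (318 − 80)/365.25 = 234.579°.
sin δ = sin 23.44° × sin 234.579° = -0.32416, so δ = -18.915°.
cos H₀ = −tan(+9.0°) tan(-18.915°) = 0.0543, H₀ = 1.5165 rad.
Bracket: H₀ sin φ sin δ + cos φ cos δ sin H₀ = 1.5165×0.15643×-0.32416 + 0.98769×0.94600×0.99853 = -0.076899 + 0.932981 = 0.856082.
Q̄ = (S₀/π) × [bracket] = (1361/π) × 0.856082 = 370.9 W/m².

Q̄ ≈ 371 W/m²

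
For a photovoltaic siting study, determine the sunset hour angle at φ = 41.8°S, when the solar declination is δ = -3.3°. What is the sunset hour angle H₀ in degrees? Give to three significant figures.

cos H₀ = −tan φ · tan δ = −tan(-41.8°) × tan(-3.300°) = -0.0516, so H₀ = 1.6224 rad = 92.96°.

H₀ = 93.0°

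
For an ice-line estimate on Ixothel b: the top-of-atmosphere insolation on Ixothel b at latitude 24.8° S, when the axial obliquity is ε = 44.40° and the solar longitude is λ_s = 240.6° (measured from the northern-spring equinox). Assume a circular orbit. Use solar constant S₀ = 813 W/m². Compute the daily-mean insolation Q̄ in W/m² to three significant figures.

Q̄ ≈ 302 W/m²

Solar declination: sin δ = sin ε · sin λ_s = sin 44.40° × sin 240.6° = -0.60956, so δ = -37.557°.
cos H₀ = −tan(-24.8°) tan(-37.557°) = -0.3553, H₀ = 1.9340 rad.
Bracket: H₀ sin φ sin δ + cos φ cos δ sin H₀ = 1.9340×-0.41945×-0.60956 + 0.90778×0.79274×0.93476 = 0.494485 + 0.672685 = 1.167170.
Q̄ = (S₀/π) × [bracket] = (813/π) × 1.167170 = 302.0 W/m².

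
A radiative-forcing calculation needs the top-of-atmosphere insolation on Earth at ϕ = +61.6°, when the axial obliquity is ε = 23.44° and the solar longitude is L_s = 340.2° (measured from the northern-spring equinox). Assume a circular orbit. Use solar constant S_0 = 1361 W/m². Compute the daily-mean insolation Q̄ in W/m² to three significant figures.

Q̄ ≈ 130 W/m²

Solar declination: sin δ = sin ε · sin L_s = sin 23.44° × sin 340.2° = -0.13475, so δ = -7.744°.
cos h₀ = −tan(+61.6°) tan(-7.744°) = 0.2515, h₀ = 1.3166 rad.
Bracket: h₀ sin ϕ sin δ + cos ϕ cos δ sin h₀ = 1.3166×0.87965×-0.13475 + 0.47562×0.99088×0.96786 = -0.156060 + 0.456135 = 0.300075.
Q̄ = (S_0/π) × [bracket] = (1361/π) × 0.300075 = 130.0 W/m².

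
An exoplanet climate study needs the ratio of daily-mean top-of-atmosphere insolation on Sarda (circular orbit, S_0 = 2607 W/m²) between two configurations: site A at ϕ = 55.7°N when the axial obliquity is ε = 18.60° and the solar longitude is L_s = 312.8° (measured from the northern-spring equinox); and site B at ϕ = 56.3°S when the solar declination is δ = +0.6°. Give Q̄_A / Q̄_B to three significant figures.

Q̄_A / Q̄_B ≈ 0.515

— Configuration A (ϕ=+55.7°):
Solar declination: sin δ = sin ε · sin L_s = sin 18.60° × sin 312.8° = -0.23403, so δ = -13.534°.
cos h₀ = −tan(+55.7°) tan(-13.534°) = 0.3529, h₀ = 1.2102 rad.
Bracket: h₀ sin ϕ sin δ + cos ϕ cos δ sin h₀ = 1.2102×0.82610×-0.23403 + 0.56353×0.97223×0.93567 = -0.233971 + 0.512636 = 0.278665.
Q̄ = (S_0/π) × [bracket] = (2607/π) × 0.278665 = 231.25 W/m².
— Configuration B (ϕ=-56.3°):
cos h₀ = −tan(-56.3°) tan(+0.600°) = 0.0157, h₀ = 1.5551 rad.
Bracket: h₀ sin ϕ sin δ + cos ϕ cos δ sin h₀ = 1.5551×-0.83195×0.01047 + 0.55484×0.99995×0.99988 = -0.013546 + 0.554746 = 0.541200.
Q̄ = (S_0/π) × [bracket] = (2607/π) × 0.541200 = 449.11 W/m².
Ratio Q̄_A / Q̄_B = 231.25 / 449.11 = 0.5149.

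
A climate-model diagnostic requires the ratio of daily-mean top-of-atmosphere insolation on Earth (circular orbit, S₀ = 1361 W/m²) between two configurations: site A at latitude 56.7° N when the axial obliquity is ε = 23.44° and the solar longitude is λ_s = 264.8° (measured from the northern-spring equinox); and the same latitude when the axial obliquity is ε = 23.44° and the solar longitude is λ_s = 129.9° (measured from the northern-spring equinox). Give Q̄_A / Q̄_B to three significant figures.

Q̄_A / Q̄_B ≈ 0.0986

— Configuration A (φ=+56.7°):
Solar declination: sin δ = sin ε · sin λ_s = sin 23.44° × sin 264.8° = -0.39615, so δ = -23.338°.
cos H₀ = −tan(+56.7°) tan(-23.338°) = 0.6568, H₀ = 0.8542 rad.
Bracket: H₀ sin φ sin δ + cos φ cos δ sin H₀ = 0.8542×0.83581×-0.39615 + 0.54902×0.91819×0.75405 = -0.282831 + 0.380120 = 0.097289.
Q̄ = (S₀/π) × [bracket] = (1361/π) × 0.097289 = 42.148 W/m².
— Configuration B (φ=+56.7°):
Solar declination: sin δ = sin ε · sin λ_s = sin 23.44° × sin 129.9° = 0.30517, so δ = +17.768°.
cos H₀ = −tan(+56.7°) tan(+17.768°) = -0.4878, H₀ = 2.0804 rad.
Bracket: H₀ sin φ sin δ + cos φ cos δ sin H₀ = 2.0804×0.83581×0.30517 + 0.54902×0.95230×0.87293 = 0.530635 + 0.456396 = 0.987031.
Q̄ = (S₀/π) × [bracket] = (1361/π) × 0.987031 = 427.60 W/m².
Ratio Q̄_A / Q̄_B = 42.148 / 427.60 = 0.09857.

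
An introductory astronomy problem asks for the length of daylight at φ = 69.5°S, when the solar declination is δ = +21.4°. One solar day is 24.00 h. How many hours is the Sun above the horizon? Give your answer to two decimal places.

0.00 h

cos H₀ = −tan φ · tan δ = 1.0482 ≥ 1, so the Sun never rises (polar night) and H₀ = 0.
Daylight = 2H₀/(2π) × 24.00 h = (0.0000/π) × 24.00 = 0.00 h.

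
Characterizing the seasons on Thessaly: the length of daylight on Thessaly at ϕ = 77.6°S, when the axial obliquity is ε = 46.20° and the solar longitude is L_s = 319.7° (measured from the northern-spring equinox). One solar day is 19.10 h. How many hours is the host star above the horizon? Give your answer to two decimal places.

19.10 h

Solar declination: sin δ = sin ε · sin L_s = sin 46.20° × sin 319.7° = -0.46683, so δ = -27.829°.
Sunrise equation: cos h₀ = −tan ϕ · tan δ = -2.4009 ≤ −1, so the host star never sets (polar day) and h₀ = π.
Daylight = 2h₀/(2π) × 19.10 h = (3.1416/π) × 19.10 = 19.10 h.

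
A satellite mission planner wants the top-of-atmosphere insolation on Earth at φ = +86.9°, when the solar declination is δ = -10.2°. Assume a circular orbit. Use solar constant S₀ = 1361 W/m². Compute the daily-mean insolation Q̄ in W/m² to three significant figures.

cos H₀ = −tan(+86.9°) tan(-10.200°) = 3.3223 ≥ 1 ⇒ polar night, H₀ = 0 and Q̄ = 0.

Q̄ ≈ 0.00 W/m²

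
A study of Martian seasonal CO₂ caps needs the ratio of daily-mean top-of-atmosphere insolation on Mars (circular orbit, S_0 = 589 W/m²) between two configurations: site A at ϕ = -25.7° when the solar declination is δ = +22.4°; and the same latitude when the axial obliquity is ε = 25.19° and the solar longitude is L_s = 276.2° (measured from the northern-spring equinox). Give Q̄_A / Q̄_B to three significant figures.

Q̄_A / Q̄_B ≈ 0.524

— Configuration A (ϕ=-25.7°):
cos h₀ = −tan(-25.7°) tan(+22.400°) = 0.1984, h₀ = 1.3711 rad.
Bracket: h₀ sin ϕ sin δ + cos ϕ cos δ sin h₀ = 1.3711×-0.43366×0.38107 + 0.90108×0.92455×0.98013 = -0.226581 + 0.816540 = 0.589959.
Q̄ = (S_0/π) × [bracket] = (589/π) × 0.589959 = 110.61 W/m².
— Configuration B (ϕ=-25.7°):
Solar declination: sin δ = sin ε · sin L_s = sin 25.19° × sin 276.2° = -0.42313, so δ = -25.032°.
cos h₀ = −tan(-25.7°) tan(-25.032°) = -0.2248, h₀ = 1.7975 rad.
Bracket: h₀ sin ϕ sin δ + cos ϕ cos δ sin h₀ = 1.7975×-0.43366×-0.42313 + 0.90108×0.90607×0.97442 = 0.329831 + 0.795557 = 1.125388.
Q̄ = (S_0/π) × [bracket] = (589/π) × 1.125388 = 210.99 W/m².
Ratio Q̄_A / Q̄_B = 110.61 / 210.99 = 0.5242.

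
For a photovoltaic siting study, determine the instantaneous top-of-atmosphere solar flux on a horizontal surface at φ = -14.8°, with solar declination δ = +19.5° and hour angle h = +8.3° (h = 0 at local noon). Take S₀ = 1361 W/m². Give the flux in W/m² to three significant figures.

1.11e+03 W/m²

cos θ_z = sin φ sin δ + cos φ cos δ cos h = -0.085270 + 0.901822 = 0.816552.
Flux = S₀ · cos θ_z = 1361 × 0.816552 = 1111 W/m².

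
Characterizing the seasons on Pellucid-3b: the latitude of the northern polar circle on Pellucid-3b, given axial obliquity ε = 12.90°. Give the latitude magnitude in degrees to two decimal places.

77.10°

The polar circle is the lowest latitude that experiences at least one full rotation of continuous daylight at the northern-summer solstice; it lies at |φ| = 90° − ε = 90° − 12.90° = 77.10°.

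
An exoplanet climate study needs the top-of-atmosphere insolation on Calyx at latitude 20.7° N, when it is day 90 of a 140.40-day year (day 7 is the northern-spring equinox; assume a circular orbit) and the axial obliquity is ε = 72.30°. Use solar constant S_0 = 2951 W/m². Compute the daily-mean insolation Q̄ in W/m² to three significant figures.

Q̄ ≈ 503 W/m²

Solar longitude: L_s = 360° × (90 − 7)/140.40 = 212.821°.
sin δ = sin 72.30° × sin 212.821° = -0.51635, so δ = -31.088°.
cos h₀ = −tan(+20.7°) tan(-31.088°) = 0.2278, h₀ = 1.3409 rad.
Bracket: h₀ sin ϕ sin δ + cos ϕ cos δ sin h₀ = 1.3409×0.35347×-0.51635 + 0.93544×0.85638×0.97370 = -0.244733 + 0.780023 = 0.535290.
Q̄ = (S_0/π) × [bracket] = (2951/π) × 0.535290 = 502.8 W/m².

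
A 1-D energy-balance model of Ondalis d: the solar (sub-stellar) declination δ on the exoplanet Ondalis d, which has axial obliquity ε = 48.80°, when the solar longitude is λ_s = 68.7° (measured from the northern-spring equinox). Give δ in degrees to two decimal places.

sin δ = sin ε · sin λ_s = sin 48.80° × sin 68.7° = 0.701018.
δ = arcsin(0.701018) = +44.51°.

δ = +44.51°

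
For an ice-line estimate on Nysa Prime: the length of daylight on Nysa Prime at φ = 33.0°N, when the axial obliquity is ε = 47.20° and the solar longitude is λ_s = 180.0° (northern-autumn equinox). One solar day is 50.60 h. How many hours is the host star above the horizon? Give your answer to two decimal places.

Solar declination: sin δ = sin ε · sin λ_s = sin 47.20° × sin 180.0° = 0.00000, so δ = +0.000°.
cos H₀ = −tan φ · tan δ = −tan(+33.0°) × tan(+0.000°) = -0.0000, so H₀ = 1.5708 rad = 90.00°.
Daylight = 2H₀/(2π) × 50.60 h = (1.5708/π) × 50.60 = 25.30 h.

25.30 h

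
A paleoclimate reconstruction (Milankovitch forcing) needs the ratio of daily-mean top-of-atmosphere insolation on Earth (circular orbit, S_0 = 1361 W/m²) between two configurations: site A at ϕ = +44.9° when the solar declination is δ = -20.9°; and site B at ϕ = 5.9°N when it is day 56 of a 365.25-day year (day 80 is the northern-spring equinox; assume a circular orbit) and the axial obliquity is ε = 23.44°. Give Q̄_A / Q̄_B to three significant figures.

— Configuration A (ϕ=+44.9°):
cos h₀ = −tan(+44.9°) tan(-20.900°) = 0.3805, h₀ = 1.1804 rad.
Bracket: h₀ sin ϕ sin δ + cos ϕ cos δ sin h₀ = 1.1804×0.70587×-0.35674 + 0.70834×0.93420×0.92477 = -0.297239 + 0.611949 = 0.314710.
Q̄ = (S_0/π) × [bracket] = (1361/π) × 0.314710 = 136.34 W/m².
— Configuration B (ϕ=+5.9°):
Solar longitude: L_s = 360° × (56 − 80)/365.25 = -23.655°, i.e. -23.655° + 360° = 336.345°.
sin δ = sin 23.44° × sin 336.345° = -0.15960, so δ = -9.184°.
cos h₀ = −tan(+5.9°) tan(-9.184°) = 0.0167, h₀ = 1.5541 rad.
Bracket: h₀ sin ϕ sin δ + cos ϕ cos δ sin h₀ = 1.5541×0.10279×-0.15960 + 0.99470×0.98718×0.99986 = -0.025495 + 0.981810 = 0.956315.
Q̄ = (S_0/π) × [bracket] = (1361/π) × 0.956315 = 414.29 W/m².
Ratio Q̄_A / Q̄_B = 136.34 / 414.29 = 0.3291.

Q̄_A / Q̄_B ≈ 0.329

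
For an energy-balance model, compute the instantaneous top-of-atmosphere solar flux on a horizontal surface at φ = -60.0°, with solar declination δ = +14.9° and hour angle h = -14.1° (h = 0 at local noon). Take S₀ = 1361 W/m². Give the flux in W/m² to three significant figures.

335 W/m²

cos θ_z = sin φ sin δ + cos φ cos δ cos h = -0.222684 + 0.468631 = 0.245947.
Flux = S₀ · cos θ_z = 1361 × 0.245947 = 334.7 W/m².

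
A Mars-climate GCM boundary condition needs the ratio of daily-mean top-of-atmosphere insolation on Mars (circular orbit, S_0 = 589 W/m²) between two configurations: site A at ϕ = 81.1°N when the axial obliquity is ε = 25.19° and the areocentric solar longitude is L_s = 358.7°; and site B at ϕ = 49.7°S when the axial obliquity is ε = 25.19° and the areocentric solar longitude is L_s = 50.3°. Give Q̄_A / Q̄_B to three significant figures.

— Configuration A (ϕ=+81.1°):
sin δ = sin 25.19° × sin 358.7° = -0.00966, so δ = -0.553°.
cos h₀ = −tan(+81.1°) tan(-0.553°) = 0.0617, h₀ = 1.5091 rad.
Bracket: h₀ sin ϕ sin δ + cos ϕ cos δ sin h₀ = 1.5091×0.98796×-0.00966 + 0.15471×0.99995×0.99810 = -0.014402 + 0.154408 = 0.140006.
Q̄ = (S_0/π) × [bracket] = (589/π) × 0.140006 = 26.249 W/m².
— Configuration B (ϕ=-49.7°):
sin δ = sin 25.19° × sin 50.3° = 0.32747, so δ = +19.115°.
cos h₀ = −tan(-49.7°) tan(+19.115°) = 0.4087, h₀ = 1.1498 rad.
Bracket: h₀ sin ϕ sin δ + cos ϕ cos δ sin h₀ = 1.1498×-0.76267×0.32747 + 0.64679×0.94486×0.91268 = -0.287164 + 0.557762 = 0.270598.
Q̄ = (S_0/π) × [bracket] = (589/π) × 0.270598 = 50.733 W/m².
Ratio Q̄_A / Q̄_B = 26.249 / 50.733 = 0.5174.

Q̄_A / Q̄_B ≈ 0.517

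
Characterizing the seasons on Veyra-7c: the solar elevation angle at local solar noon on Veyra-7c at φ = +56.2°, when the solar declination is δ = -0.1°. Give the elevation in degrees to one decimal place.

33.7°

At local noon the hour angle is zero, so the zenith angle equals |φ − δ| = |+56.2° − (-0.100°)| = 56.300°.
Elevation = 90° − 56.300° = 33.7°.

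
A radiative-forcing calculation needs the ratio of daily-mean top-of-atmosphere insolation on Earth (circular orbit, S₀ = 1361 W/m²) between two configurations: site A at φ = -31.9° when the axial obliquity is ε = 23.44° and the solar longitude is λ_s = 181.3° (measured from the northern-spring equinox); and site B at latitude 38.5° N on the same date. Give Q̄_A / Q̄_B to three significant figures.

Q̄_A / Q̄_B ≈ 1.11

— Configuration A (φ=-31.9°):
Solar declination: sin δ = sin ε · sin λ_s = sin 23.44° × sin 181.3° = -0.00902, so δ = -0.517°.
cos H₀ = −tan(-31.9°) tan(-0.517°) = -0.0056, H₀ = 1.5764 rad.
Bracket: H₀ sin φ sin δ + cos φ cos δ sin H₀ = 1.5764×-0.52844×-0.00902 + 0.84897×0.99996×0.99998 = 0.007514 + 0.848919 = 0.856433.
Q̄ = (S₀/π) × [bracket] = (1361/π) × 0.856433 = 371.02 W/m².
— Configuration B (φ=+38.5°):
cos H₀ = −tan(+38.5°) tan(-0.517°) = 0.0072, H₀ = 1.5636 rad.
Bracket: H₀ sin φ sin δ + cos φ cos δ sin H₀ = 1.5636×0.62251×-0.00902 + 0.78261×0.99996×0.99997 = -0.008780 + 0.782555 = 0.773775.
Q̄ = (S₀/π) × [bracket] = (1361/π) × 0.773775 = 335.21 W/m².
Ratio Q̄_A / Q̄_B = 371.02 / 335.21 = 1.107.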